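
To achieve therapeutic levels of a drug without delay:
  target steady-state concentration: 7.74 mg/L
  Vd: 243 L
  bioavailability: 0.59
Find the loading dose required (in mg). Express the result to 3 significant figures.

LD = Css × Vd / F = 7.74 × 243 / 0.59 = 3188 mg

3190 mg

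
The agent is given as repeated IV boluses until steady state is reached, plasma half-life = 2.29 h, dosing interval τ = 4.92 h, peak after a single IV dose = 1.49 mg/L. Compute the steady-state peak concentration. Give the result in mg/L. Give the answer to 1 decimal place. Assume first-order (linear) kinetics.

k = ln2 / t½ = 0.693147 / 2.29 = 0.3027 h⁻¹
e^(−kτ) = e^(−0.3027 × 4.92) = 0.2255
Accumulation ratio R = 1 / (1 − e^(−kτ)) = 1 / (1 − 0.2255) = 1.291
Steady-state peak = C₀ × R = 1.49 × 1.291 = 1.924 mg/L

1.9 mg/L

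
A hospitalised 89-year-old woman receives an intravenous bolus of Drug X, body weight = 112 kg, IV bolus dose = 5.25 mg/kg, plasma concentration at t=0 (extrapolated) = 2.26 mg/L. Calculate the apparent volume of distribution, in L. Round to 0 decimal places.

Dose = 5.25 × 112 = 588.0 mg
Vd = Dose / C₀ = 588.0 / 2.26 = 260.2 L

260 L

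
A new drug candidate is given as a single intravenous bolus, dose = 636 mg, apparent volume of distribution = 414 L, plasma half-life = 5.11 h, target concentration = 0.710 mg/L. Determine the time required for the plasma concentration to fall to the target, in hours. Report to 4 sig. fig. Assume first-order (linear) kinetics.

5.690 h

C₀ = Dose / Vd = 636.0 / 414 = 1.536 mg/L
k = ln2 / t½ = 0.693147 / 5.11 = 0.1356 h⁻¹
t = ln(C₀ / C) / k = ln(1.536 / 0.710) / 0.1356
  = ln(2.163) / 0.1356 = 0.7715 / 0.1356 = 5.690 h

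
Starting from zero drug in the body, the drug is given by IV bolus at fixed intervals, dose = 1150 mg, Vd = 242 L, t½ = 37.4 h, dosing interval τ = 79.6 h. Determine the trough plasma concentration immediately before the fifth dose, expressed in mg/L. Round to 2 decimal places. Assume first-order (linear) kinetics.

C₀ per dose = Dose / Vd = 1150 / 242 = 4.752 mg/L
k = ln2 / t½ = 0.693147 / 37.4 = 0.01853 h⁻¹
Fraction remaining after one interval: r = e^(−kτ) = e^(−0.01853 × 79.6) = 0.2288
Before dose 5, 4 doses have been given (aged 1τ, 2τ, 3τ, 4τ).
C_trough = C₀ × (r + r² + … + r^4) = C₀ × r(1−r^4)/(1−r)
        = 4.752 × 0.2288 × (1 − 0.002740) / (1 − 0.2288) = 1.406 mg/L

1.41 mg/L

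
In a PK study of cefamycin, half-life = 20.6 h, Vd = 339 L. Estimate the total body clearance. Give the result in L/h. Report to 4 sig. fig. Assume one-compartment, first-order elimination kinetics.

k = ln2 / t½ = 0.693147 / 20.6 = 0.03365 h⁻¹
CL = k × Vd = 0.03365 × 339 = 11.41 L/h

11.41 L/h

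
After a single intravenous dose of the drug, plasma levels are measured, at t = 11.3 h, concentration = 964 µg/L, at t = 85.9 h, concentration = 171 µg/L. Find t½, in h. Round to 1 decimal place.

29.9 h

k = ln(C₁/C₂) / (t₂ − t₁) = ln(964/171) / (85.9 − 11.3)
  = 1.729 / 74.60 = 0.02318 h⁻¹
t½ = ln2 / k = 0.693147 / 0.02318 = 29.90 h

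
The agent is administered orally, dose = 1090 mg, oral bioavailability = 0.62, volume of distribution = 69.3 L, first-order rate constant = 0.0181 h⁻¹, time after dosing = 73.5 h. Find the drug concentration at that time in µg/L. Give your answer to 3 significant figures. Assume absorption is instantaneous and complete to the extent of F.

2580 µg/L

Amount reaching circulation = F × Dose = 0.62 × 1090 = 675.8 mg
C₀ = F·Dose / Vd = 675.8 / 69.3 = 9.752 mg/L
C = C₀ · e^(−k·t) = 9.752 × e^(−0.01810 × 73.5)
  = 9.752 × 0.2644 = 2.578 mg/L
Convert: 2.578 mg/L × 1000 = 2578 µg/L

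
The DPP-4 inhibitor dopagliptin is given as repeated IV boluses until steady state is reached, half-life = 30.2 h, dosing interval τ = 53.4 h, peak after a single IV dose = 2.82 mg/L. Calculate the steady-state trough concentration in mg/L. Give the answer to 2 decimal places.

k = ln2 / t½ = 0.693147 / 30.2 = 0.02295 h⁻¹
e^(−kτ) = e^(−0.02295 × 53.4) = 0.2936
Accumulation ratio R = 1 / (1 − e^(−kτ)) = 1 / (1 − 0.2936) = 1.416
Steady-state trough = C₀ × R × e^(−kτ) = 2.82 × 1.416 × 0.2936 = 1.172 mg/L

1.17 mg/L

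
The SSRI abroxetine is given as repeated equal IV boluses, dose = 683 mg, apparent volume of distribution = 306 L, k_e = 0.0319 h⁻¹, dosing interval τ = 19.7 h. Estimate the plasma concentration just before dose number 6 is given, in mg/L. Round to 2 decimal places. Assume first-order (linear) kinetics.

C₀ per dose = Dose / Vd = 683 / 306 = 2.232 mg/L
Fraction remaining after one interval: r = e^(−kτ) = e^(−0.03190 × 19.7) = 0.5334
Before dose 6, 5 doses have been given (aged 1τ, 2τ, 3τ, 4τ, 5τ).
C_trough = C₀ × (r + r² + … + r^5) = C₀ × r(1−r^5)/(1−r)
        = 2.232 × 0.5334 × (1 − 0.04318) / (1 − 0.5334) = 2.441 mg/L

2.44 mg/L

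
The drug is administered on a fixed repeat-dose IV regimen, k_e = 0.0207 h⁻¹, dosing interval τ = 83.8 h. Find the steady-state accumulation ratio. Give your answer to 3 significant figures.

e^(−kτ) = e^(−0.02070 × 83.8) = 0.1765
Accumulation ratio R = 1 / (1 − e^(−kτ)) = 1 / (1 − 0.1765) = 1.214

1.21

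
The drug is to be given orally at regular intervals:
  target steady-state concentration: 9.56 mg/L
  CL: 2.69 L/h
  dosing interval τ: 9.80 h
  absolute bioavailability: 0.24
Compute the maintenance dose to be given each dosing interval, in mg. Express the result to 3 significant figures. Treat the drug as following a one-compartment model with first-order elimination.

At steady state, F × (Dose/τ) = Css × CL.
Dose = Css × CL × τ / F = 9.56 × 2.690 × 9.80 / 0.24 = 1050 mg

1050 mg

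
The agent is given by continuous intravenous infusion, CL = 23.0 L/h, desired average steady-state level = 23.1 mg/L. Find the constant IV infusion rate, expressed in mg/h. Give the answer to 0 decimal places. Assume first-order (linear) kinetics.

At steady state, infusion rate R₀ = Css × CL = 23.1 × 23.00 = 531.3 mg/h

531 mg/h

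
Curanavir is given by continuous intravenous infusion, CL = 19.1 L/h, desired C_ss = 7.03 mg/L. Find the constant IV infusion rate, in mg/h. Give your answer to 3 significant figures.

134 mg/h

At steady state, infusion rate R₀ = Css × CL = 7.03 × 19.10 = 134.3 mg/h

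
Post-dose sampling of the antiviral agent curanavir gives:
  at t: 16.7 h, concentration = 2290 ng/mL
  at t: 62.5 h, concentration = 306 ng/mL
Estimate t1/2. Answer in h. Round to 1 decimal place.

15.8 h

k = ln(C₁/C₂) / (t₂ − t₁) = ln(2290/306) / (62.5 − 16.7)
  = 2.013 / 45.80 = 0.04395 h⁻¹
t½ = ln2 / k = 0.693147 / 0.04395 = 15.77 h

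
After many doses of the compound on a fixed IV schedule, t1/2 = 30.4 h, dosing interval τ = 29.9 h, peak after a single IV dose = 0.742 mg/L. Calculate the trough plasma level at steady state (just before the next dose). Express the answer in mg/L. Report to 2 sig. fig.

k = ln2 / t½ = 0.693147 / 30.4 = 0.02280 h⁻¹
e^(−kτ) = e^(−0.02280 × 29.9) = 0.5057
Accumulation ratio R = 1 / (1 − e^(−kτ)) = 1 / (1 − 0.5057) = 2.023
Steady-state trough = C₀ × R × e^(−kτ) = 0.742 × 2.023 × 0.5057 = 0.7591 mg/L

0.76 mg/L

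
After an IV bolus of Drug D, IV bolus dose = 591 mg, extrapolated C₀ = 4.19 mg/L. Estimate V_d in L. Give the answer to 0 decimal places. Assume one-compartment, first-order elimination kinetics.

141 L

Vd = Dose / C₀ = 591.0 / 4.19 = 141.1 L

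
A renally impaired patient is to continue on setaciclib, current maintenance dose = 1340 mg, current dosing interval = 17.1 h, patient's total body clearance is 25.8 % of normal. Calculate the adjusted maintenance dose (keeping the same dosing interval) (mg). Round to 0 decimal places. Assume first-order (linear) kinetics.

346 mg

To keep the same average steady-state level, dosing rate must scale with clearance.
CL ratio = 25.8 / 100 = 0.2580
New dose (same interval) = 1340 × 0.2580 = 345.7 mg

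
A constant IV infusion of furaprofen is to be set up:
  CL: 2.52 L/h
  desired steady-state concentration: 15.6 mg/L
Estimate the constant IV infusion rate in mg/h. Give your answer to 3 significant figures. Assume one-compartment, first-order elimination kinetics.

39.3 mg/h

At steady state, infusion rate R₀ = Css × CL = 15.6 × 2.520 = 39.31 mg/h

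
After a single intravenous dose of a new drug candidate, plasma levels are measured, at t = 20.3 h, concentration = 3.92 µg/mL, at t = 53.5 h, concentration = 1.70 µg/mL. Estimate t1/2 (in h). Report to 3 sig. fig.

k = ln(C₁/C₂) / (t₂ − t₁) = ln(3.92/1.70) / (53.5 − 20.3)
  = 0.8355 / 33.20 = 0.02517 h⁻¹
t½ = ln2 / k = 0.693147 / 0.02517 = 27.54 h

27.5 h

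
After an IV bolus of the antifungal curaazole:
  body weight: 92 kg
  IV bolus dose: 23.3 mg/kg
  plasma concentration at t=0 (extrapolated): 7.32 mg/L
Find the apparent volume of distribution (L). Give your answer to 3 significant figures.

293 L

Dose = 23.3 × 92 = 2144 mg
Vd = Dose / C₀ = 2144 / 7.32 = 292.9 L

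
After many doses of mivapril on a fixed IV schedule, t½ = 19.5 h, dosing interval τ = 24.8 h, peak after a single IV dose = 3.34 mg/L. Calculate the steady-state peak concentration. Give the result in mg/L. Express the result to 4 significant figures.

5.701 mg/L

k = ln2 / t½ = 0.693147 / 19.5 = 0.03555 h⁻¹
e^(−kτ) = e^(−0.03555 × 24.8) = 0.4141
Accumulation ratio R = 1 / (1 − e^(−kτ)) = 1 / (1 − 0.4141) = 1.707
Steady-state peak = C₀ × R = 3.34 × 1.707 = 5.701 mg/L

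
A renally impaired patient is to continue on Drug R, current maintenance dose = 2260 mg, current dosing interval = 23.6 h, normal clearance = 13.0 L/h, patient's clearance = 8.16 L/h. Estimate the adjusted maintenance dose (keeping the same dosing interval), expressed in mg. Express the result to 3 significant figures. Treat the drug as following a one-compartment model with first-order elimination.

1420 mg

To keep the same average steady-state level, dosing rate must scale with clearance.
CL ratio = 8.16 / 13.0 = 0.6277
New dose (same interval) = 2260 × 0.6277 = 1419 mg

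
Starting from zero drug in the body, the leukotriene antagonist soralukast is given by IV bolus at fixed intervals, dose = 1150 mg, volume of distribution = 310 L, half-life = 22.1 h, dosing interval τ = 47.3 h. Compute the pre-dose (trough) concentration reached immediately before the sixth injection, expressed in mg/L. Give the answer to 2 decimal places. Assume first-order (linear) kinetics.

1.09 mg/L

C₀ per dose = Dose / Vd = 1150 / 310 = 3.710 mg/L
k = ln2 / t½ = 0.693147 / 22.1 = 0.03136 h⁻¹
Fraction remaining after one interval: r = e^(−kτ) = e^(−0.03136 × 47.3) = 0.2269
Before dose 6, 5 doses have been given (aged 1τ, 2τ, 3τ, 4τ, 5τ).
C_trough = C₀ × (r + r² + … + r^5) = C₀ × r(1−r^5)/(1−r)
        = 3.710 × 0.2269 × (1 − 0.0006014) / (1 − 0.2269) = 1.088 mg/L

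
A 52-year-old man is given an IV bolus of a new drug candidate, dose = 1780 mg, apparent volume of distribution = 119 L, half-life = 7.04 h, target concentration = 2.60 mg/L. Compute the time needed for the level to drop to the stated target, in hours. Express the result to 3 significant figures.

C₀ = Dose / Vd = 1780 / 119 = 14.96 mg/L
k = ln2 / t½ = 0.693147 / 7.04 = 0.09846 h⁻¹
t = ln(C₀ / C) / k = ln(14.96 / 2.60) / 0.09846
  = ln(5.754) / 0.09846 = 1.750 / 0.09846 = 17.77 h

17.8 h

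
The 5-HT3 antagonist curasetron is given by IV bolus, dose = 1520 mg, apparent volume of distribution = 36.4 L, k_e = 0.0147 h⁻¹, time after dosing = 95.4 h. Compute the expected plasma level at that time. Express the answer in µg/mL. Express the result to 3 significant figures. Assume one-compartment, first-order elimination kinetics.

10.3 µg/mL

C₀ = Dose / Vd = 1520 / 36.4 = 41.76 mg/L
C = C₀ · e^(−k·t) = 41.76 × e^(−0.01470 × 95.4)
  = 41.76 × 0.2460 = 10.27 mg/L
(10.27 mg/L = 10.27 µg/mL)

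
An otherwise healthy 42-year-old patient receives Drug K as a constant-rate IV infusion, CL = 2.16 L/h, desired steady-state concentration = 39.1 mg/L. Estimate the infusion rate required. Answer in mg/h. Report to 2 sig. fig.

At steady state, infusion rate R₀ = Css × CL = 39.1 × 2.160 = 84.46 mg/h

84 mg/h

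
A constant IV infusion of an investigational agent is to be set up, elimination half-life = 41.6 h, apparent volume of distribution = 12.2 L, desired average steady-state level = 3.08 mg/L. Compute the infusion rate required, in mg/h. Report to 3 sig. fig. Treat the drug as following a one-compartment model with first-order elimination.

0.626 mg/h

k = ln2 / t½ = 0.693147 / 41.6 = 0.01666 h⁻¹
CL = k × Vd = 0.01666 × 12.2 = 0.2033 L/h
At steady state, infusion rate R₀ = Css × CL = 3.08 × 0.2033 = 0.6262 mg/h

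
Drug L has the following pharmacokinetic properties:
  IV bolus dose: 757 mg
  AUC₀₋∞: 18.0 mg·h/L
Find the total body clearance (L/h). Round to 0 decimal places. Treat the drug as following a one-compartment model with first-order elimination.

42 L/h

CL = Dose / AUC = 757 / 18.0 = 42.06 L/h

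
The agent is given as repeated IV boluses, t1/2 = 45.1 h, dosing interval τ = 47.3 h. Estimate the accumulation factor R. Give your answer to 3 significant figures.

k = ln2 / t½ = 0.693147 / 45.1 = 0.01537 h⁻¹
e^(−kτ) = e^(−0.01537 × 47.3) = 0.4834
Accumulation ratio R = 1 / (1 − e^(−kτ)) = 1 / (1 − 0.4834) = 1.936

1.94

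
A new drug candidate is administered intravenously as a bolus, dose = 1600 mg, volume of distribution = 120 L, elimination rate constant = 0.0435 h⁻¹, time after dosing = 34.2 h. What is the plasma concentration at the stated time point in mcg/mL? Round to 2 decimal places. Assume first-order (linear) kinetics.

3.01 mcg/mL

C₀ = Dose / Vd = 1600 / 120 = 13.33 mg/L
C = C₀ · e^(−k·t) = 13.33 × e^(−0.04350 × 34.2)
  = 13.33 × 0.2259 = 3.011 mg/L
(3.011 mg/L = 3.011 mcg/mL)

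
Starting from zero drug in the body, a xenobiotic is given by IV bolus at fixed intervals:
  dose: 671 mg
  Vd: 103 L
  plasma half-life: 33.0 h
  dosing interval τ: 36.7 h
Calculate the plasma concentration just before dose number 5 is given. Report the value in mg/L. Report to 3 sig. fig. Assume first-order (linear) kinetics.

C₀ per dose = Dose / Vd = 671 / 103 = 6.515 mg/L
k = ln2 / t½ = 0.693147 / 33.0 = 0.02100 h⁻¹
Fraction remaining after one interval: r = e^(−kτ) = e^(−0.02100 × 36.7) = 0.4627
Before dose 5, 4 doses have been given (aged 1τ, 2τ, 3τ, 4τ).
C_trough = C₀ × (r + r² + … + r^4) = C₀ × r(1−r^4)/(1−r)
        = 6.515 × 0.4627 × (1 − 0.04584) / (1 − 0.4627) = 5.353 mg/L

5.35 mg/L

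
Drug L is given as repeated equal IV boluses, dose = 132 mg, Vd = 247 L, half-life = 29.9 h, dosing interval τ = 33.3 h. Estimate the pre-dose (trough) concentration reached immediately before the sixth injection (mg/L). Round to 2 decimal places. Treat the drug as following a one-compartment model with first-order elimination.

0.45 mg/L

C₀ per dose = Dose / Vd = 132 / 247 = 0.5344 mg/L
k = ln2 / t½ = 0.693147 / 29.9 = 0.02318 h⁻¹
Fraction remaining after one interval: r = e^(−kτ) = e^(−0.02318 × 33.3) = 0.4621
Before dose 6, 5 doses have been given (aged 1τ, 2τ, 3τ, 4τ, 5τ).
C_trough = C₀ × (r + r² + … + r^5) = C₀ × r(1−r^5)/(1−r)
        = 0.5344 × 0.4621 × (1 − 0.02107) / (1 − 0.4621) = 0.4494 mg/L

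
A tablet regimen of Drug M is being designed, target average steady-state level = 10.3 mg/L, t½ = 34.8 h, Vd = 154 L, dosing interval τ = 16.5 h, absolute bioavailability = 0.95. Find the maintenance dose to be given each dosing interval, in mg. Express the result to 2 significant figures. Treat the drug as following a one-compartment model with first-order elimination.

k = ln2 / t½ = 0.693147 / 34.8 = 0.01992 h⁻¹
CL = k × Vd = 0.01992 × 154 = 3.068 L/h
At steady state, F × (Dose/τ) = Css × CL.
Dose = Css × CL × τ / F = 10.3 × 3.068 × 16.5 / 0.95 = 548.8 mg

550 mg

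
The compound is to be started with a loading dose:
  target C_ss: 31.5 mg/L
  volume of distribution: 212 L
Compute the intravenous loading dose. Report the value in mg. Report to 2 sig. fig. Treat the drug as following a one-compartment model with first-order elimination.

LD = Css × Vd = 31.5 × 212 = 6678 mg

6700 mg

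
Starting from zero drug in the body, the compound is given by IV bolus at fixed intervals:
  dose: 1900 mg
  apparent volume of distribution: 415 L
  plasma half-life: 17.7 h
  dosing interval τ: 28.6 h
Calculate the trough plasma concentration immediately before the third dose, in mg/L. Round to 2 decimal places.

C₀ per dose = Dose / Vd = 1900 / 415 = 4.578 mg/L
k = ln2 / t½ = 0.693147 / 17.7 = 0.03916 h⁻¹
Fraction remaining after one interval: r = e^(−kτ) = e^(−0.03916 × 28.6) = 0.3263
Before dose 3, 2 doses have been given (aged 1τ, 2τ).
C_trough = C₀ × (r + r²) = 4.578 × (0.3263 + 0.1065) = 1.981 mg/L

1.98 mg/L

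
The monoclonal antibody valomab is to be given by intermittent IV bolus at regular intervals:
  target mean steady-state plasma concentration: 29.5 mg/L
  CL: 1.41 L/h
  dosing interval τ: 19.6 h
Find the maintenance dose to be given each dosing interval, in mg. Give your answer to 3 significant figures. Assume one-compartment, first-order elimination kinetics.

At steady state, Dose/τ = Css × CL.
Dose = Css × CL × τ = 29.5 × 1.410 × 19.6 = 815.3 mg

815 mg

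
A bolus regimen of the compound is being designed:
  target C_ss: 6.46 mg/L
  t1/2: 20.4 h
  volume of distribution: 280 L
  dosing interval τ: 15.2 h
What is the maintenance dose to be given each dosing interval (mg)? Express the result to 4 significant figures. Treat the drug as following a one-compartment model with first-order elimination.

934.2 mg

k = ln2 / t½ = 0.693147 / 20.4 = 0.03398 h⁻¹
CL = k × Vd = 0.03398 × 280 = 9.514 L/h
At steady state, Dose/τ = Css × CL.
Dose = Css × CL × τ = 6.46 × 9.514 × 15.2 = 934.2 mg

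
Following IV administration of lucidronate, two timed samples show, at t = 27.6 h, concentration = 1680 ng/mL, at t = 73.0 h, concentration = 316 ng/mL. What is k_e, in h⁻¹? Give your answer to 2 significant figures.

k = ln(C₁/C₂) / (t₂ − t₁) = ln(1680/316) / (73.0 − 27.6)
  = 1.671 / 45.40 = 0.03681 h⁻¹

0.037 h⁻¹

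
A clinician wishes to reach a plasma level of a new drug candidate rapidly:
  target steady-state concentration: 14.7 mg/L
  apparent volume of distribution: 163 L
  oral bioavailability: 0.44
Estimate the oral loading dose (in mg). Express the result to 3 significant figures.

5450 mg

LD = Css × Vd / F = 14.7 × 163 / 0.44 = 5446 mg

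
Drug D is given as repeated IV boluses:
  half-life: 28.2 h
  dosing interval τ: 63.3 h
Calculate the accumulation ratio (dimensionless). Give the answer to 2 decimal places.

1.27

k = ln2 / t½ = 0.693147 / 28.2 = 0.02458 h⁻¹
e^(−kτ) = e^(−0.02458 × 63.3) = 0.2110
Accumulation ratio R = 1 / (1 − e^(−kτ)) = 1 / (1 − 0.2110) = 1.267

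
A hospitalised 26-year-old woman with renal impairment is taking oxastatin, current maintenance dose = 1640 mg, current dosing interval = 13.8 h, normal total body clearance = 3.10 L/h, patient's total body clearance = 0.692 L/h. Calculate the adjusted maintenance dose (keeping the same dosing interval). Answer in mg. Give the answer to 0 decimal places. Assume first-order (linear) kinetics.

366 mg

To keep the same average steady-state level, dosing rate must scale with clearance.
CL ratio = 0.692 / 3.10 = 0.2232
New dose (same interval) = 1640 × 0.2232 = 366.0 mg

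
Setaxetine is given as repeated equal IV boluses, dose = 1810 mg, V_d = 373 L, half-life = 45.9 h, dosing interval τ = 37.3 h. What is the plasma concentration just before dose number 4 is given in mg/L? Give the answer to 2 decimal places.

5.23 mg/L

C₀ per dose = Dose / Vd = 1810 / 373 = 4.853 mg/L
k = ln2 / t½ = 0.693147 / 45.9 = 0.01510 h⁻¹
Fraction remaining after one interval: r = e^(−kτ) = e^(−0.01510 × 37.3) = 0.5694
Before dose 4, 3 doses have been given (aged 1τ, 2τ, 3τ).
C_trough = C₀ × (r + r² + … + r^3) = C₀ × r(1−r^3)/(1−r)
        = 4.853 × 0.5694 × (1 − 0.1846) / (1 − 0.5694) = 5.233 mg/L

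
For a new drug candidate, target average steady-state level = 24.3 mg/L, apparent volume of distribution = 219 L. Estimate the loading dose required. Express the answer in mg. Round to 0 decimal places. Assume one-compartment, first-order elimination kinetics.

LD = Css × Vd = 24.3 × 219 = 5322 mg

5322 mg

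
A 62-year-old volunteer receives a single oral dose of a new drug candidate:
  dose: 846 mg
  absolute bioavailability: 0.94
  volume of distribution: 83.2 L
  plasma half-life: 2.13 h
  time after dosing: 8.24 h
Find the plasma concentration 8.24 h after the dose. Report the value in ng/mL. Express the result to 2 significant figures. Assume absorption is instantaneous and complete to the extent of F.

650 ng/mL

Amount reaching circulation = F × Dose = 0.94 × 846.0 = 795.2 mg
C₀ = F·Dose / Vd = 795.2 / 83.2 = 9.558 mg/L
k = ln2 / t½ = 0.693147 / 2.13 = 0.3254 h⁻¹
C = C₀ · e^(−k·t) = 9.558 × e^(−0.3254 × 8.24)
  = 9.558 × 0.06847 = 0.6544 mg/L
Convert: 0.6544 mg/L × 1000 = 654.4 ng/mL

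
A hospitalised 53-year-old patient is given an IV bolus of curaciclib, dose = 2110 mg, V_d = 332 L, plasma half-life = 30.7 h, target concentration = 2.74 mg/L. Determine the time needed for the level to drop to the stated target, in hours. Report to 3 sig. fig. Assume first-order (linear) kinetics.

C₀ = Dose / Vd = 2110 / 332 = 6.355 mg/L
k = ln2 / t½ = 0.693147 / 30.7 = 0.02258 h⁻¹
t = ln(C₀ / C) / k = ln(6.355 / 2.74) / 0.02258
  = ln(2.319) / 0.02258 = 0.8411 / 0.02258 = 37.25 h

37.3 h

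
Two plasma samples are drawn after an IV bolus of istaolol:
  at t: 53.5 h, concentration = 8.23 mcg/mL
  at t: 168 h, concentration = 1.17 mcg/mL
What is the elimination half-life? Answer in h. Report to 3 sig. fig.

k = ln(C₁/C₂) / (t₂ − t₁) = ln(8.23/1.17) / (168 − 53.5)
  = 1.951 / 114.5 = 0.01704 h⁻¹
t½ = ln2 / k = 0.693147 / 0.01704 = 40.68 h

40.7 h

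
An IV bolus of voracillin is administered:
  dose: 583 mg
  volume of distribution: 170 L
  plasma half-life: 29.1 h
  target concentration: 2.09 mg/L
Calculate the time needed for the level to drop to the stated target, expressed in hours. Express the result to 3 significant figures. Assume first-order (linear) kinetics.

C₀ = Dose / Vd = 583.0 / 170 = 3.429 mg/L
k = ln2 / t½ = 0.693147 / 29.1 = 0.02382 h⁻¹
t = ln(C₀ / C) / k = ln(3.429 / 2.09) / 0.02382
  = ln(1.641) / 0.02382 = 0.4953 / 0.02382 = 20.79 h

20.8 h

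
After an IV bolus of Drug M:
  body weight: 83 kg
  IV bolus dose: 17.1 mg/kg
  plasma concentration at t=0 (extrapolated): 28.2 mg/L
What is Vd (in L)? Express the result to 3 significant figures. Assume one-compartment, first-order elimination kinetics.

50.3 L

Dose = 17.1 × 83 = 1419 mg
Vd = Dose / C₀ = 1419 / 28.2 = 50.32 L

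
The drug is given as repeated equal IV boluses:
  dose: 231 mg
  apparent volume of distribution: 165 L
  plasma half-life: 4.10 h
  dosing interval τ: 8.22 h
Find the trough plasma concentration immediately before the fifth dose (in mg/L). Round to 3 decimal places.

0.463 mg/L

C₀ per dose = Dose / Vd = 231 / 165 = 1.400 mg/L
k = ln2 / t½ = 0.693147 / 4.10 = 0.1691 h⁻¹
Fraction remaining after one interval: r = e^(−kτ) = e^(−0.1691 × 8.22) = 0.2491
Before dose 5, 4 doses have been given (aged 1τ, 2τ, 3τ, 4τ).
C_trough = C₀ × (r + r² + … + r^4) = C₀ × r(1−r^4)/(1−r)
        = 1.400 × 0.2491 × (1 − 0.003850) / (1 − 0.2491) = 0.4626 mg/L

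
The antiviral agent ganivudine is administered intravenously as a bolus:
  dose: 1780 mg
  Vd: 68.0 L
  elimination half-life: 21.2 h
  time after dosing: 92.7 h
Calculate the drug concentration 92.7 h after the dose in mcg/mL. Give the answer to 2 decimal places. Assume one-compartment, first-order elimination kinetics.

1.26 mcg/mL

C₀ = Dose / Vd = 1780 / 68.0 = 26.18 mg/L
k = ln2 / t½ = 0.693147 / 21.2 = 0.03270 h⁻¹
C = C₀ · e^(−k·t) = 26.18 × e^(−0.03270 × 92.7)
  = 26.18 × 0.04825 = 1.263 mg/L
(1.263 mg/L = 1.263 mcg/mL)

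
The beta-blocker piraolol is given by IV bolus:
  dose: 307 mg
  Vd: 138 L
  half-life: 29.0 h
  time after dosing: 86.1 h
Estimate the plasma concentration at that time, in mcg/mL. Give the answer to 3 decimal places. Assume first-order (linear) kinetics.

0.284 mcg/mL

C₀ = Dose / Vd = 307.0 / 138 = 2.225 mg/L
k = ln2 / t½ = 0.693147 / 29.0 = 0.02390 h⁻¹
C = C₀ · e^(−k·t) = 2.225 × e^(−0.02390 × 86.1)
  = 2.225 × 0.1277 = 0.2841 mg/L
(0.2841 mg/L = 0.2841 mcg/mL)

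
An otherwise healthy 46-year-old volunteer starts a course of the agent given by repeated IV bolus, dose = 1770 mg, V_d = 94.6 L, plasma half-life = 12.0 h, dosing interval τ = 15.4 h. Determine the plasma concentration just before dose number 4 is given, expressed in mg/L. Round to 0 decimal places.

12 mg/L

C₀ per dose = Dose / Vd = 1770 / 94.6 = 18.71 mg/L
k = ln2 / t½ = 0.693147 / 12.0 = 0.05776 h⁻¹
Fraction remaining after one interval: r = e^(−kτ) = e^(−0.05776 × 15.4) = 0.4109
Before dose 4, 3 doses have been given (aged 1τ, 2τ, 3τ).
C_trough = C₀ × (r + r² + … + r^3) = C₀ × r(1−r^3)/(1−r)
        = 18.71 × 0.4109 × (1 − 0.06938) / (1 − 0.4109) = 12.14 mg/L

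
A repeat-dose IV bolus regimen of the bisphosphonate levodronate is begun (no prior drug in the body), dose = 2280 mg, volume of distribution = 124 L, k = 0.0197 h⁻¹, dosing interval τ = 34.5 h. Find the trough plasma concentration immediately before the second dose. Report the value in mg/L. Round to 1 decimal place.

C₀ per dose = Dose / Vd = 2280 / 124 = 18.39 mg/L
Fraction remaining after one interval: r = e^(−kτ) = e^(−0.01970 × 34.5) = 0.5068
Before dose 2, 1 dose has been given (aged 1τ).
C_trough = C₀ × r = 18.39 × 0.5068 = 9.320 mg/L

9.3 mg/L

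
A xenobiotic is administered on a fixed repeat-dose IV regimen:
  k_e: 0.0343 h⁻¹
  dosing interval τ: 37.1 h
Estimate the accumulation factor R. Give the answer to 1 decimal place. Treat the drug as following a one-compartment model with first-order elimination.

1.4

e^(−kτ) = e^(−0.03430 × 37.1) = 0.2801
Accumulation ratio R = 1 / (1 − e^(−kτ)) = 1 / (1 − 0.2801) = 1.389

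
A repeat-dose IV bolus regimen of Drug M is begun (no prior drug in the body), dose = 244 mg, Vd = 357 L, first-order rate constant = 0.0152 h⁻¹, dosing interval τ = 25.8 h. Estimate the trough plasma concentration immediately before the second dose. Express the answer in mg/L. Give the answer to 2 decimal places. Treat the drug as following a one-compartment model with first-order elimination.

0.46 mg/L

C₀ per dose = Dose / Vd = 244 / 357 = 0.6835 mg/L
Fraction remaining after one interval: r = e^(−kτ) = e^(−0.01520 × 25.8) = 0.6756
Before dose 2, 1 dose has been given (aged 1τ).
C_trough = C₀ × r = 0.6835 × 0.6756 = 0.4618 mg/L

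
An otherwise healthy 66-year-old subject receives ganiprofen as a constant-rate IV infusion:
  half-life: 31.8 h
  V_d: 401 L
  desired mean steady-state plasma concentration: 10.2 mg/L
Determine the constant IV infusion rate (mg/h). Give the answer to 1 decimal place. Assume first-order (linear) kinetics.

89.2 mg/h

k = ln2 / t½ = 0.693147 / 31.8 = 0.02180 h⁻¹
CL = k × Vd = 0.02180 × 401 = 8.742 L/h
At steady state, infusion rate R₀ = Css × CL = 10.2 × 8.742 = 89.17 mg/h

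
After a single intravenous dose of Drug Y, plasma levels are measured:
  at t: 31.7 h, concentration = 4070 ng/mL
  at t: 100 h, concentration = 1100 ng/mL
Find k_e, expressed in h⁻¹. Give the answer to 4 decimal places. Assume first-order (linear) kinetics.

k = ln(C₁/C₂) / (t₂ − t₁) = ln(4070/1100) / (100 − 31.7)
  = 1.308 / 68.30 = 0.01915 h⁻¹

0.0192 h⁻¹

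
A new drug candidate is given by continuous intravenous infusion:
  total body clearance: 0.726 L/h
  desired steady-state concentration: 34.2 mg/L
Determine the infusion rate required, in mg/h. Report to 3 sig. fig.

24.8 mg/h

At steady state, infusion rate R₀ = Css × CL = 34.2 × 0.7260 = 24.83 mg/h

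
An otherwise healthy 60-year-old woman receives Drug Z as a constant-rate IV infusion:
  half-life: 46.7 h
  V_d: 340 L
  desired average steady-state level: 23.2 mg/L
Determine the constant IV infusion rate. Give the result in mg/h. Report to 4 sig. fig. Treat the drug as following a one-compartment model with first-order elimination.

k = ln2 / t½ = 0.693147 / 46.7 = 0.01484 h⁻¹
CL = k × Vd = 0.01484 × 340 = 5.046 L/h
At steady state, infusion rate R₀ = Css × CL = 23.2 × 5.046 = 117.1 mg/h

117.1 mg/h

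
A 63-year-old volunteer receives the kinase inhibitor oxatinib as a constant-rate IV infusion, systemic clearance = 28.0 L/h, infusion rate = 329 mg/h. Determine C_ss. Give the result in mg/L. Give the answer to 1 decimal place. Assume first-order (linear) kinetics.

11.8 mg/L

At steady state Css = R₀ / CL = 329 / 28.00 = 11.75 mg/L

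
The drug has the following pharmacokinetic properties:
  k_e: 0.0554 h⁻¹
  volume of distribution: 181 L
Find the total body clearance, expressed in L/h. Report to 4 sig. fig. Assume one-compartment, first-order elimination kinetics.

CL = k × Vd = 0.0554 × 181 = 10.03 L/h

10.03 L/h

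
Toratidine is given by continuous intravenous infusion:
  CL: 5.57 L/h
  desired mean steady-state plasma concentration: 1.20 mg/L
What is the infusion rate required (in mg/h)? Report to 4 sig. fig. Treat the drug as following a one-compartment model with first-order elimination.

6.684 mg/h

At steady state, infusion rate R₀ = Css × CL = 1.20 × 5.570 = 6.684 mg/h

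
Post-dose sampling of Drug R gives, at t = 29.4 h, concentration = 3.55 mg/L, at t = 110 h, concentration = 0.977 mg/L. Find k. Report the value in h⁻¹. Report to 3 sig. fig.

0.0160 h⁻¹

k = ln(C₁/C₂) / (t₂ − t₁) = ln(3.55/0.977) / (110 − 29.4)
  = 1.290 / 80.60 = 0.01600 h⁻¹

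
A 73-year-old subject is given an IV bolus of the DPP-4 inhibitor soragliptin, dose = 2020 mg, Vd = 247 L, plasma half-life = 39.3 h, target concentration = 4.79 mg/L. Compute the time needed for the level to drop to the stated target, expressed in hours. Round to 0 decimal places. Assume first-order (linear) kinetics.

C₀ = Dose / Vd = 2020 / 247 = 8.178 mg/L
k = ln2 / t½ = 0.693147 / 39.3 = 0.01764 h⁻¹
t = ln(C₀ / C) / k = ln(8.178 / 4.79) / 0.01764
  = ln(1.707) / 0.01764 = 0.5347 / 0.01764 = 30.31 h

30 h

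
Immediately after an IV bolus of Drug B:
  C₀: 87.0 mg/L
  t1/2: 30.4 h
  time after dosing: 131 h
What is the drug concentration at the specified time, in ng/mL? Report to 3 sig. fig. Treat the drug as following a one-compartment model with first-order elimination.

4390 ng/mL

k = ln2 / t½ = 0.693147 / 30.4 = 0.02280 h⁻¹
C = C₀ · e^(−k·t) = 87.00 × e^(−0.02280 × 131)
  = 87.00 × 0.05045 = 4.389 mg/L
Convert: 4.389 mg/L × 1000 = 4389 ng/mL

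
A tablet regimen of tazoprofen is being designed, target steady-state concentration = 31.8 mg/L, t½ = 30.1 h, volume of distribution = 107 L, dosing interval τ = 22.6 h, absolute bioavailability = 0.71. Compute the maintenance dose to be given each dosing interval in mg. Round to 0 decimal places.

2494 mg

k = ln2 / t½ = 0.693147 / 30.1 = 0.02303 h⁻¹
CL = k × Vd = 0.02303 × 107 = 2.464 L/h
At steady state, F × (Dose/τ) = Css × CL.
Dose = Css × CL × τ / F = 31.8 × 2.464 × 22.6 / 0.71 = 2494 mg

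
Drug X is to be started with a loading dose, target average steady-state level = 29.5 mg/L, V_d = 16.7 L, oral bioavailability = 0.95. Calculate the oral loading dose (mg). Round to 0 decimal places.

519 mg

LD = Css × Vd / F = 29.5 × 16.7 / 0.95 = 518.6 mg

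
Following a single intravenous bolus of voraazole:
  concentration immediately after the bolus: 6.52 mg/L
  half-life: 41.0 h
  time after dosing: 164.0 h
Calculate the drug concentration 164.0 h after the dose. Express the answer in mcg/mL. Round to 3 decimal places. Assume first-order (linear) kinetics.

k = ln2 / t½ = 0.693147 / 41.0 = 0.01691 h⁻¹
t / t½ = 164.0 / 41.0 = 4 half-lives
C = C₀ × (1/2)^4 = 6.520 × 0.06250 = 0.4075 mg/L
(0.4075 mg/L = 0.4075 mcg/mL)

0.408 mcg/mL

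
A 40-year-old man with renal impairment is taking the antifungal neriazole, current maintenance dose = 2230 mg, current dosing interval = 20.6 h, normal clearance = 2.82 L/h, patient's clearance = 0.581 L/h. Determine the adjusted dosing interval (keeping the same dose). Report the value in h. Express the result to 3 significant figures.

To keep the same average steady-state level, dosing rate must scale with clearance.
CL ratio = 0.581 / 2.82 = 0.2060
New interval (same dose) = 20.6 / 0.2060 = 100.0 h

100 h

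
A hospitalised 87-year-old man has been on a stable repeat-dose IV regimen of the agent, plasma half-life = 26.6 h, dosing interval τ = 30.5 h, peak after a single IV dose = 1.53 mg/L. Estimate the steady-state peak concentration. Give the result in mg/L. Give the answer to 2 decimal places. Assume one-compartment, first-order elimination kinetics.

k = ln2 / t½ = 0.693147 / 26.6 = 0.02606 h⁻¹
e^(−kτ) = e^(−0.02606 × 30.5) = 0.4517
Accumulation ratio R = 1 / (1 − e^(−kτ)) = 1 / (1 − 0.4517) = 1.824
Steady-state peak = C₀ × R = 1.53 × 1.824 = 2.791 mg/L

2.79 mg/L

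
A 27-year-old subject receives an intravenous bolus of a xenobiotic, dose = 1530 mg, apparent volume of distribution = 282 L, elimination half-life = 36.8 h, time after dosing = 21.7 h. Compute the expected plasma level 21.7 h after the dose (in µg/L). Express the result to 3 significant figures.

C₀ = Dose / Vd = 1530 / 282 = 5.426 mg/L
k = ln2 / t½ = 0.693147 / 36.8 = 0.01884 h⁻¹
C = C₀ · e^(−k·t) = 5.426 × e^(−0.01884 × 21.7)
  = 5.426 × 0.6644 = 3.605 mg/L
Convert: 3.605 mg/L × 1000 = 3605 µg/L

3610 µg/L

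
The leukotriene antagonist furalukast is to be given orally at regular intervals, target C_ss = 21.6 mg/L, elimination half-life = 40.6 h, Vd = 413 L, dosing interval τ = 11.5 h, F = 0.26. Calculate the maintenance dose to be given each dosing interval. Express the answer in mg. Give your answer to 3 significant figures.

k = ln2 / t½ = 0.693147 / 40.6 = 0.01707 h⁻¹
CL = k × Vd = 0.01707 × 413 = 7.050 L/h
At steady state, F × (Dose/τ) = Css × CL.
Dose = Css × CL × τ / F = 21.6 × 7.050 × 11.5 / 0.26 = 6735 mg

6740 mg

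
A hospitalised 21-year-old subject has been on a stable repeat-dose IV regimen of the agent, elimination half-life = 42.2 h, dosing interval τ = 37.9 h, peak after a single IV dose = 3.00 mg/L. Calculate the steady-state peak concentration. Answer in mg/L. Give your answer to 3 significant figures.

6.47 mg/L

k = ln2 / t½ = 0.693147 / 42.2 = 0.01643 h⁻¹
e^(−kτ) = e^(−0.01643 × 37.9) = 0.5365
Accumulation ratio R = 1 / (1 − e^(−kτ)) = 1 / (1 − 0.5365) = 2.157
Steady-state peak = C₀ × R = 3.00 × 2.157 = 6.471 mg/L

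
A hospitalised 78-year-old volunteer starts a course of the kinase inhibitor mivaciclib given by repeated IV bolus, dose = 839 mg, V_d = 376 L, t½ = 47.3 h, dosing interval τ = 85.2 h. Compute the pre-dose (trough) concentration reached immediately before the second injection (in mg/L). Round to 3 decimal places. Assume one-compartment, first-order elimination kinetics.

C₀ per dose = Dose / Vd = 839 / 376 = 2.231 mg/L
k = ln2 / t½ = 0.693147 / 47.3 = 0.01465 h⁻¹
Fraction remaining after one interval: r = e^(−kτ) = e^(−0.01465 × 85.2) = 0.2870
Before dose 2, 1 dose has been given (aged 1τ).
C_trough = C₀ × r = 2.231 × 0.2870 = 0.6403 mg/L

0.640 mg/L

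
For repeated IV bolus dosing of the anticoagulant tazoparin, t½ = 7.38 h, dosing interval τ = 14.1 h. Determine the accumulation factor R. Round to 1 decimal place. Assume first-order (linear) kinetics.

k = ln2 / t½ = 0.693147 / 7.38 = 0.09392 h⁻¹
e^(−kτ) = e^(−0.09392 × 14.1) = 0.2660
Accumulation ratio R = 1 / (1 − e^(−kτ)) = 1 / (1 − 0.2660) = 1.362

1.4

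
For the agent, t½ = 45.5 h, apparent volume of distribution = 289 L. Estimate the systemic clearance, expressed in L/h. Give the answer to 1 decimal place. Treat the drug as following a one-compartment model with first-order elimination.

4.4 L/h

k = ln2 / t½ = 0.693147 / 45.5 = 0.01523 h⁻¹
CL = k × Vd = 0.01523 × 289 = 4.401 L/h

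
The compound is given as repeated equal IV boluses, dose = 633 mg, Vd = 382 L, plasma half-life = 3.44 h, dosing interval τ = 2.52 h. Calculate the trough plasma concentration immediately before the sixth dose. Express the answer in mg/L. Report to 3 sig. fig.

C₀ per dose = Dose / Vd = 633 / 382 = 1.657 mg/L
k = ln2 / t½ = 0.693147 / 3.44 = 0.2015 h⁻¹
Fraction remaining after one interval: r = e^(−kτ) = e^(−0.2015 × 2.52) = 0.6018
Before dose 6, 5 doses have been given (aged 1τ, 2τ, 3τ, 4τ, 5τ).
C_trough = C₀ × (r + r² + … + r^5) = C₀ × r(1−r^5)/(1−r)
        = 1.657 × 0.6018 × (1 − 0.07893) / (1 − 0.6018) = 2.307 mg/L

2.31 mg/L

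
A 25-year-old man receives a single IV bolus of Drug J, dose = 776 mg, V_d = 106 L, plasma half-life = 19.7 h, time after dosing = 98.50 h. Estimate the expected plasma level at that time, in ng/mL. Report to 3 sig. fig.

229 ng/mL

C₀ = Dose / Vd = 776.0 / 106 = 7.321 mg/L
k = ln2 / t½ = 0.693147 / 19.7 = 0.03519 h⁻¹
t / t½ = 98.50 / 19.7 = 5 half-lives
C = C₀ × (1/2)^5 = 7.321 × 0.03125 = 0.2288 mg/L
Convert: 0.2288 mg/L × 1000 = 228.8 ng/mL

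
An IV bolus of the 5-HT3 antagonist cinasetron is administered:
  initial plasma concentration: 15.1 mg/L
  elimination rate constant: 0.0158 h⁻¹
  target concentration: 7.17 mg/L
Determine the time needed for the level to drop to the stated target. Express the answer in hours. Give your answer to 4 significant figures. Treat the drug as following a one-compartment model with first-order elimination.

47.14 h

t = ln(C₀ / C) / k = ln(15.10 / 7.17) / 0.01580
  = ln(2.106) / 0.01580 = 0.7448 / 0.01580 = 47.14 h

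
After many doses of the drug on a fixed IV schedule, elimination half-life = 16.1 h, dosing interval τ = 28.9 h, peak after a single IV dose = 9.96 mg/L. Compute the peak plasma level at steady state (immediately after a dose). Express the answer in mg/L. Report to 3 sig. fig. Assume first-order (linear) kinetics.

k = ln2 / t½ = 0.693147 / 16.1 = 0.04305 h⁻¹
e^(−kτ) = e^(−0.04305 × 28.9) = 0.2882
Accumulation ratio R = 1 / (1 − e^(−kτ)) = 1 / (1 − 0.2882) = 1.405
Steady-state peak = C₀ × R = 9.96 × 1.405 = 13.99 mg/L

14.0 mg/L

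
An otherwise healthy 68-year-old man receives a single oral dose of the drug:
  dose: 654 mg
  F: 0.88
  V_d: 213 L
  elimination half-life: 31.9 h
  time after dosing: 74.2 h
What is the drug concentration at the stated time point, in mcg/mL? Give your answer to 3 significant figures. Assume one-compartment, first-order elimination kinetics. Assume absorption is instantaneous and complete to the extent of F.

Amount reaching circulation = F × Dose = 0.88 × 654.0 = 575.5 mg
C₀ = F·Dose / Vd = 575.5 / 213 = 2.702 mg/L
k = ln2 / t½ = 0.693147 / 31.9 = 0.02173 h⁻¹
C = C₀ · e^(−k·t) = 2.702 × e^(−0.02173 × 74.2)
  = 2.702 × 0.1994 = 0.5388 mg/L
(0.5388 mg/L = 0.5388 mcg/mL)

0.539 mcg/mL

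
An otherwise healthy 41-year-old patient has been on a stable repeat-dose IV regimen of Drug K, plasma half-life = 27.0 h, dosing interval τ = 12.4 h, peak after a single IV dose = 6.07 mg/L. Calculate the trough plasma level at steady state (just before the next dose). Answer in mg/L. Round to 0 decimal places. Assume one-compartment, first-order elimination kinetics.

16 mg/L

k = ln2 / t½ = 0.693147 / 27.0 = 0.02567 h⁻¹
e^(−kτ) = e^(−0.02567 × 12.4) = 0.7274
Accumulation ratio R = 1 / (1 − e^(−kτ)) = 1 / (1 − 0.7274) = 3.668
Steady-state trough = C₀ × R × e^(−kτ) = 6.07 × 3.668 × 0.7274 = 16.20 mg/L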